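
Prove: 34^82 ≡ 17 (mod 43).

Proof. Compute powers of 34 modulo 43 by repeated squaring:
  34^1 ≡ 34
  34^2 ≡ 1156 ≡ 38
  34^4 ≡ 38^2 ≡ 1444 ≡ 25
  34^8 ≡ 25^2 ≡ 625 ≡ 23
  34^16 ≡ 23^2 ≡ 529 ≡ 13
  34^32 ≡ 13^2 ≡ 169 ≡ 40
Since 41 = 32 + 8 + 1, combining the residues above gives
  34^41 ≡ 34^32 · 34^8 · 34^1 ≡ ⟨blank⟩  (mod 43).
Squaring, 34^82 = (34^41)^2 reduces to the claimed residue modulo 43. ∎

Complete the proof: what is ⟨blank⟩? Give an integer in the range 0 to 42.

19

34^32 · 34^8 · 34^1 ≡ 40 · 23 · 34 = 31280.
31280 mod 43 = 19, so 34^41 ≡ 19 (mod 43).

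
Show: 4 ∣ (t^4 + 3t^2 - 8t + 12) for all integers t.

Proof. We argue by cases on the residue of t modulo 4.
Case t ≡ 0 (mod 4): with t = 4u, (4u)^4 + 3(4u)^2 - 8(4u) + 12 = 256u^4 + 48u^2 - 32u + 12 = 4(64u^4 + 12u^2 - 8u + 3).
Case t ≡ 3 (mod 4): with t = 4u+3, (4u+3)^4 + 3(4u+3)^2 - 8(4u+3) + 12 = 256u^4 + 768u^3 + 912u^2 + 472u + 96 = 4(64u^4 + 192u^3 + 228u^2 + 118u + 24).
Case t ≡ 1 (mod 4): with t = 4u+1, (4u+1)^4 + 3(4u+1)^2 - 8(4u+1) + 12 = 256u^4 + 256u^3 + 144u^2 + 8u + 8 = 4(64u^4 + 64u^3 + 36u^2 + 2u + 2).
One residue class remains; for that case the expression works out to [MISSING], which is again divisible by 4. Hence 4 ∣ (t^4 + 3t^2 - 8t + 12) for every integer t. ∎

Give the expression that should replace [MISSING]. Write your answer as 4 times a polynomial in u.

Only t ≡ 2 (mod 4) is unaccounted for. Put t = 4u+2:
(4u+2)^4 + 3(4u+2)^2 - 8(4u+2) + 12 expands to 256u^4 + 512u^3 + 432u^2 + 144u + 24,
and factoring out 4 leaves 4(64u^4 + 128u^3 + 108u^2 + 36u + 6).

4(64u^4 + 128u^3 + 108u^2 + 36u + 6)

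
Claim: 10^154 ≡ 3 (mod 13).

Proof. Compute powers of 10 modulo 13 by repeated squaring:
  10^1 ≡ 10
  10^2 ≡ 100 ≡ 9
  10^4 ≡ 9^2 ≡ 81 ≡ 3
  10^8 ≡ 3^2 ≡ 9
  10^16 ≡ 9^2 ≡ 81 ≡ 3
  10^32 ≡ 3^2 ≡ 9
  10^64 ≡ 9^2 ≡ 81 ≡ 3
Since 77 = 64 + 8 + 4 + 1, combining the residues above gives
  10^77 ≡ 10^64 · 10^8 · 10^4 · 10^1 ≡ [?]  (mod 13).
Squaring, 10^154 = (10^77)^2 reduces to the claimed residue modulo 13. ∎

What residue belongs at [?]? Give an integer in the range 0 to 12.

Multiply the listed residues: 3 · 9 · 3 · 10 = 27 → 81 → 810.
Reducing modulo 13: 810 = 62·13 + 4, so 10^77 ≡ 4.

4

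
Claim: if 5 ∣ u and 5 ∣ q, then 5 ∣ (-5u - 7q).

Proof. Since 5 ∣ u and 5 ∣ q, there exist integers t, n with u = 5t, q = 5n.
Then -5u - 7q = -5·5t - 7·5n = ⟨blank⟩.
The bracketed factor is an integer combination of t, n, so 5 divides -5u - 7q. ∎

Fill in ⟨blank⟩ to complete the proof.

5(-7n - 5t)

Pull the common 5 out of every term: -5·5t - 7·5n = 5(-7n - 5t).
-7n - 5t is an integer, which exhibits the divisibility.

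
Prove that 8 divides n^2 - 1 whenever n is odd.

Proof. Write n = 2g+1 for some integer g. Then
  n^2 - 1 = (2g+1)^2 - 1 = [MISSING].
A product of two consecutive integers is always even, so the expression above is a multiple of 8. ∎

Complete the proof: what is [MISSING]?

4g(g + 1)

(2g+1)^2 - 1 = 4g^2 + 4g + 1 - 1 = 4g^2 + 4g = 4g(g+1).
Since g and g+1 are consecutive, g(g+1) is even, and 4·(even) is a multiple of 8.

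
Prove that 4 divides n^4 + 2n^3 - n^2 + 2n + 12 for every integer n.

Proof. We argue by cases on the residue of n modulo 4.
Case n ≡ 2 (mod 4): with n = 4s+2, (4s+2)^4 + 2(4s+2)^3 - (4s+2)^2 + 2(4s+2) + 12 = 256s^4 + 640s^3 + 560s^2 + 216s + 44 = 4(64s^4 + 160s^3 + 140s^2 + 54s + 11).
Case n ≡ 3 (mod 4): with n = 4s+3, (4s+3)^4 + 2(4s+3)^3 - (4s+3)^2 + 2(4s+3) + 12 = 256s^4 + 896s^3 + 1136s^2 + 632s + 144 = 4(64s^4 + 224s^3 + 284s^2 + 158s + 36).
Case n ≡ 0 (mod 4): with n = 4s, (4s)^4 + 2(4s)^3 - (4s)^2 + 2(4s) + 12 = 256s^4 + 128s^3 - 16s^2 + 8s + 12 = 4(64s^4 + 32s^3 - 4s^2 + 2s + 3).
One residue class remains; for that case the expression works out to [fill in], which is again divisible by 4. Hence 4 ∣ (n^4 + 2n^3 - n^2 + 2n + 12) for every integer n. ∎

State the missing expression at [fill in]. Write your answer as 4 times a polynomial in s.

4(64s^4 + 96s^3 + 44s^2 + 10s + 4)

The residues treated are {2, 3, 0}, so the missing case is n ≡ 1 (mod 4); write n = 4s+1.
Then (4s+1)^4 + 2(4s+1)^3 - (4s+1)^2 + 2(4s+1) + 12 = 256s^4 + 384s^3 + 176s^2 + 40s + 16 = 4(64s^4 + 96s^3 + 44s^2 + 10s + 4).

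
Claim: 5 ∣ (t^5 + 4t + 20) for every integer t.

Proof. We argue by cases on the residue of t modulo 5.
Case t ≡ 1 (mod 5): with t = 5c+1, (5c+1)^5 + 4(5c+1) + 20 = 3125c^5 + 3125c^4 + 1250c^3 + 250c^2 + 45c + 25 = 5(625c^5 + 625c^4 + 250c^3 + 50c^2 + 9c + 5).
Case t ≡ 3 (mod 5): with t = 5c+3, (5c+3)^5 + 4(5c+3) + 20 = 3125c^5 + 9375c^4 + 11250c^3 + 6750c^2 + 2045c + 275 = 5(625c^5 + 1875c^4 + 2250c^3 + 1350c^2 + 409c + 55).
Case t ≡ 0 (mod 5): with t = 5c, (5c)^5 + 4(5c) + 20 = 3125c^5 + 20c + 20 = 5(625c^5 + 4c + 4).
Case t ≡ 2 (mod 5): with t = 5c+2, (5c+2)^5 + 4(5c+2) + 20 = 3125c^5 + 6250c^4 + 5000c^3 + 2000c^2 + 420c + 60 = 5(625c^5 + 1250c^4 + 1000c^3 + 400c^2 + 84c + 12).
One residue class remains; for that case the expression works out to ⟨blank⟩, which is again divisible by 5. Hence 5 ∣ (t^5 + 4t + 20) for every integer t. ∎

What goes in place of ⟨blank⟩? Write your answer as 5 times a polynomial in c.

5(625c^5 + 2500c^4 + 4000c^3 + 3200c^2 + 1284c + 212)

The residues treated are {1, 3, 0, 2}, so the missing case is t ≡ 4 (mod 5); write t = 5c+4.
Then (5c+4)^5 + 4(5c+4) + 20 = 3125c^5 + 12500c^4 + 20000c^3 + 16000c^2 + 6420c + 1060 = 5(625c^5 + 2500c^4 + 4000c^3 + 3200c^2 + 1284c + 212).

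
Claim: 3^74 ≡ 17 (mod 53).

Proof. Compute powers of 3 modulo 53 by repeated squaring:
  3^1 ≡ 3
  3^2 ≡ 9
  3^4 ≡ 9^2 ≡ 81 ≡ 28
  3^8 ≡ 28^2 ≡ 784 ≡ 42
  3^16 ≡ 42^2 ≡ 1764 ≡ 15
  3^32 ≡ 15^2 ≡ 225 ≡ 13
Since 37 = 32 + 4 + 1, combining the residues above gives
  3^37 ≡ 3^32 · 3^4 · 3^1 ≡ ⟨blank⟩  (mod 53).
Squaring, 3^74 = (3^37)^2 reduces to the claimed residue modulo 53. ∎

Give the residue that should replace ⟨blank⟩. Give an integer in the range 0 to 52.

32

3^32 · 3^4 · 3^1 ≡ 13 · 28 · 3 = 1092.
1092 mod 53 = 32, so 3^37 ≡ 32 (mod 53).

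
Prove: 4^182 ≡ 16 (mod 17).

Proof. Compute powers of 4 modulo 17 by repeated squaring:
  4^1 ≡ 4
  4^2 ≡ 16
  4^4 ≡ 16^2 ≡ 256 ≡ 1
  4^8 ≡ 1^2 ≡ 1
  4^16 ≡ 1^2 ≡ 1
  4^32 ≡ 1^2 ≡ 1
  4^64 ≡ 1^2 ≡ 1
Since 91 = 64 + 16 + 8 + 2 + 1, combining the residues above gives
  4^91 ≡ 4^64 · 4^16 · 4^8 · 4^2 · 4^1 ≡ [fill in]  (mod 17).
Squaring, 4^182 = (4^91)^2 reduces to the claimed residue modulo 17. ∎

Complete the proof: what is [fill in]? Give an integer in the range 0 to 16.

4^64 · 4^16 · 4^8 · 4^2 · 4^1 ≡ 1 · 1 · 1 · 16 · 4 = 64.
64 mod 17 = 13, so 4^91 ≡ 13 (mod 17).

13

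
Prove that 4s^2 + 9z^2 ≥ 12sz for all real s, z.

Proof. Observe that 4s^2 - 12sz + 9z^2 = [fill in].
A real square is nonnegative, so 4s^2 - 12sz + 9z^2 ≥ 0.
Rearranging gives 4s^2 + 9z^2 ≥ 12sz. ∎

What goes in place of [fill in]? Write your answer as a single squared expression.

4s^2 - 12sz + 9z^2 is a perfect-square trinomial: the outer terms are (2s)^2 and (3z)^2, and the cross term is -2·2s·3z.
So 4s^2 - 12sz + 9z^2 = (2s - 3z)^2 ≥ 0.

(2s - 3z)^2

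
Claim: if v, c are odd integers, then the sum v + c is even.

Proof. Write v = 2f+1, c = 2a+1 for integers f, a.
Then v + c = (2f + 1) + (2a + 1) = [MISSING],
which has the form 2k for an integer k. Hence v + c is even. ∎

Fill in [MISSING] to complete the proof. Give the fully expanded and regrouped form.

Expanding: (2f + 1) + (2a + 1) = 2a + 2f + 2.
Every term is even; pulling out the factor of 2 gives 2(a + f + 1).

2(a + f + 1)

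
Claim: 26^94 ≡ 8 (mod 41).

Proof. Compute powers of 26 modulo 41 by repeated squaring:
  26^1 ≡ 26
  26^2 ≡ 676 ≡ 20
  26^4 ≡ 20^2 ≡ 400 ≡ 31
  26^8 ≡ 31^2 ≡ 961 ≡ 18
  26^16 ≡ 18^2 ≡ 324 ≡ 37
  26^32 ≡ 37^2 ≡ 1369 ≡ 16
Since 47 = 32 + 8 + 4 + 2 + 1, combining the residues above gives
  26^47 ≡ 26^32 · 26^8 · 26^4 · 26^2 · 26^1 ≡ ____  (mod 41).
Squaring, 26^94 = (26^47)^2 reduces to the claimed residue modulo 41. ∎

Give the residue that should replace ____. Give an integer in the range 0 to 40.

7

Multiply the listed residues: 16 · 18 · 31 · 20 · 26 = 288 → 8928 → 178560 → 4642560.
Reducing modulo 41: 4642560 = 113233·41 + 7, so 26^47 ≡ 7.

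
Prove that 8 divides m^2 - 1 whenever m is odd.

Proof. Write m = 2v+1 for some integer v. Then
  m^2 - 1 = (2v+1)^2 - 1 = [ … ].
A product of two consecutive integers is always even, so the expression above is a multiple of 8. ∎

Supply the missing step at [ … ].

4v(v + 1)

(2v+1)^2 - 1 = 4v^2 + 4v + 1 - 1 = 4v^2 + 4v = 4v(v+1).
Since v and v+1 are consecutive, v(v+1) is even, and 4·(even) is a multiple of 8.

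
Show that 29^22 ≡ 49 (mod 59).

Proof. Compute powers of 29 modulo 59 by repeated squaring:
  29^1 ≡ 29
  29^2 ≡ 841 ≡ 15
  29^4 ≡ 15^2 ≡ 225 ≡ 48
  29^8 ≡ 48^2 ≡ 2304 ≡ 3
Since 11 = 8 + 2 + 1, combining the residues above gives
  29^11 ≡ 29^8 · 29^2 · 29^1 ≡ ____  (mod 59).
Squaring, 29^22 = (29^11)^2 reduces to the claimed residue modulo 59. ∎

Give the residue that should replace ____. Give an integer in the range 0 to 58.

29^8 · 29^2 · 29^1 ≡ 3 · 15 · 29 = 1305.
1305 mod 59 = 7, so 29^11 ≡ 7 (mod 59).

7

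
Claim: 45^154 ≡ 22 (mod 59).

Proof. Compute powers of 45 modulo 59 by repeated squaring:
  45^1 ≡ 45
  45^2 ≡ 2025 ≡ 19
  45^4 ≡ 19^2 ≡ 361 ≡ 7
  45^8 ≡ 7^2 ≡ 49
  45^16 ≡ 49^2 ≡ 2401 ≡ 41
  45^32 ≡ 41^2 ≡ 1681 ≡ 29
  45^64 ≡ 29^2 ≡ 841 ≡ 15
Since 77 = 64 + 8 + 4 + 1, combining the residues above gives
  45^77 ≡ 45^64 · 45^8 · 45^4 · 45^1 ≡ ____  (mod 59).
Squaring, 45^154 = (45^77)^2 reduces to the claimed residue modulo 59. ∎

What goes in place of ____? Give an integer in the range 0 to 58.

9

Multiply the listed residues: 15 · 49 · 7 · 45 = 735 → 5145 → 231525.
Reducing modulo 59: 231525 = 3924·59 + 9, so 45^77 ≡ 9.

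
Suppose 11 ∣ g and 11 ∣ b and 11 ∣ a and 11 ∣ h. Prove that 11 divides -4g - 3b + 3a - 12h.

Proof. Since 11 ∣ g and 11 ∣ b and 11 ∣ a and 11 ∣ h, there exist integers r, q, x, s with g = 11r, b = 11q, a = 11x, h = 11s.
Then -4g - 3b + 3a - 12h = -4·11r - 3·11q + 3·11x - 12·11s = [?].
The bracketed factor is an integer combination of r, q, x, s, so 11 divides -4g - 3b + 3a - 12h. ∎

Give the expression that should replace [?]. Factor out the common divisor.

11(-3q - 4r - 12s + 3x)

Each term has a factor of 11: -4·11r - 3·11q + 3·11x - 12·11s = 11·(-3q - 4r - 12s + 3x).
Since -3q - 4r - 12s + 3x is an integer, 11 ∣ (-4g - 3b + 3a - 12h).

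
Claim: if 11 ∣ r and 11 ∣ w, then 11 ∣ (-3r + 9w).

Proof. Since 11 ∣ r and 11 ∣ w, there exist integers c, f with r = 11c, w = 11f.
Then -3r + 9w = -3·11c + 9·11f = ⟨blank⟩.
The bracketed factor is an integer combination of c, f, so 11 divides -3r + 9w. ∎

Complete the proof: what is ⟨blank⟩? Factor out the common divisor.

Pull the common 11 out of every term: -3·11c + 9·11f = 11(-3c + 9f).
-3c + 9f is an integer, which exhibits the divisibility.

11(-3c + 9f)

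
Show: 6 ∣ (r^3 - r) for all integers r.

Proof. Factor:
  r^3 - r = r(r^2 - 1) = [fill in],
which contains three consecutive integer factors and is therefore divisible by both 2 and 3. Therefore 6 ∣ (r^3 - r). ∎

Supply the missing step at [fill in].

r(r^2 - 1) = r(r - 1)(r + 1) = (r - 1)r(r + 1).
These three factors are consecutive integers, so their product is divisible by 6.

(r - 1)r(r + 1)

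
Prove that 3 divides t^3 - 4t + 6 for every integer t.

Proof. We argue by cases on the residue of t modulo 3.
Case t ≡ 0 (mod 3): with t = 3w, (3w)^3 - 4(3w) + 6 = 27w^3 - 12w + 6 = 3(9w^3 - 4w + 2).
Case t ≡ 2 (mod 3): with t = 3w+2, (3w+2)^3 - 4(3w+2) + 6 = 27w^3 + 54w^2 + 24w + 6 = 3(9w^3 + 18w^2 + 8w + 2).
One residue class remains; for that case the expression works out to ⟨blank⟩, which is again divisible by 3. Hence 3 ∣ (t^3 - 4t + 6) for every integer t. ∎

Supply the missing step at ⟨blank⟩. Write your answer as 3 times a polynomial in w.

The residues treated are {0, 2}, so the missing case is t ≡ 1 (mod 3); write t = 3w+1.
Then (3w+1)^3 - 4(3w+1) + 6 = 27w^3 + 27w^2 - 3w + 3 = 3(9w^3 + 9w^2 - w + 1).

3(9w^3 + 9w^2 - w + 1)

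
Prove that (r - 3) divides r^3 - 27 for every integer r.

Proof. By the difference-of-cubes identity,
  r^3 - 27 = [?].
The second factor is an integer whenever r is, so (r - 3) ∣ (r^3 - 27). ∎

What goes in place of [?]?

Polynomial division of r^3 - 27 by r - 3 leaves remainder 0 and quotient r^2 + 3r + 9.
Hence r^3 - 27 = (r - 3)(r^2 + 3r + 9).

(r - 3)(r^2 + 3r + 9)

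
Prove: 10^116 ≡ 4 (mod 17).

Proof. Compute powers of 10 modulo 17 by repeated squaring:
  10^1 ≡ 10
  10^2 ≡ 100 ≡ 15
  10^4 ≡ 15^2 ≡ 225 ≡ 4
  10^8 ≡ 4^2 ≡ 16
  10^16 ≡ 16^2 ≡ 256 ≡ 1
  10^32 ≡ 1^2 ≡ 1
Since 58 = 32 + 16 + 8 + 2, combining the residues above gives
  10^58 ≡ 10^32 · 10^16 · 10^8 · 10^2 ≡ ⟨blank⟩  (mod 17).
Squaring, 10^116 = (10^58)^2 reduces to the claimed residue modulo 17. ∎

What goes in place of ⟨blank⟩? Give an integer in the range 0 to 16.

Multiply the listed residues: 1 · 1 · 16 · 15 = 1 → 16 → 240.
Reducing modulo 17: 240 = 14·17 + 2, so 10^58 ≡ 2.

2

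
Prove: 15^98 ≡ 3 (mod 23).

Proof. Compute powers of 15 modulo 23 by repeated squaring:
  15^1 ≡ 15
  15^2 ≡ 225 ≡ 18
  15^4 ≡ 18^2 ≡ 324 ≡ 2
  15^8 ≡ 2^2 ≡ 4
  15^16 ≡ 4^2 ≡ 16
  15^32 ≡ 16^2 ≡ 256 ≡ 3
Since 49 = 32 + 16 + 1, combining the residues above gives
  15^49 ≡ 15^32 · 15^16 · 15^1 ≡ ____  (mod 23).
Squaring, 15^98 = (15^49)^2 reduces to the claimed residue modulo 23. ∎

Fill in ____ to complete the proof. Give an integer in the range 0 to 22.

7

15^32 · 15^16 · 15^1 ≡ 3 · 16 · 15 = 720.
720 mod 23 = 7, so 15^49 ≡ 7 (mod 23).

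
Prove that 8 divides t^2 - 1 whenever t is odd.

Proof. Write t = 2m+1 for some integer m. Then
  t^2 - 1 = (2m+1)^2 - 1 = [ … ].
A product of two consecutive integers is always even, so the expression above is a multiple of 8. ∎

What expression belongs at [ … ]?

4m(m + 1)

(2m+1)^2 - 1 = 4m^2 + 4m + 1 - 1 = 4m^2 + 4m = 4m(m+1).
Since m and m+1 are consecutive, m(m+1) is even, and 4·(even) is a multiple of 8.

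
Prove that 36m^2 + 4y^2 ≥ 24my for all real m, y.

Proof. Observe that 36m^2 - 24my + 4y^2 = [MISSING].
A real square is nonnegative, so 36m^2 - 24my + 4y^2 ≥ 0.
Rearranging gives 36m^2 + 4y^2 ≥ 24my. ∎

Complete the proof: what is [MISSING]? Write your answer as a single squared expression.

36m^2 - 24my + 4y^2 is a perfect-square trinomial: the outer terms are (6m)^2 and (2y)^2, and the cross term is -2·6m·2y.
So 36m^2 - 24my + 4y^2 = (6m - 2y)^2 ≥ 0.

(6m - 2y)^2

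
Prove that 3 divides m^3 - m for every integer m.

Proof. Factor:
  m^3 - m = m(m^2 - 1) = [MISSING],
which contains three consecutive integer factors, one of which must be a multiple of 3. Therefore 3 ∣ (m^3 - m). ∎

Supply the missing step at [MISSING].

(m - 1)m(m + 1)

m(m^2 - 1) = m(m - 1)(m + 1) = (m - 1)m(m + 1).
These three factors are consecutive integers, so their product is divisible by 3.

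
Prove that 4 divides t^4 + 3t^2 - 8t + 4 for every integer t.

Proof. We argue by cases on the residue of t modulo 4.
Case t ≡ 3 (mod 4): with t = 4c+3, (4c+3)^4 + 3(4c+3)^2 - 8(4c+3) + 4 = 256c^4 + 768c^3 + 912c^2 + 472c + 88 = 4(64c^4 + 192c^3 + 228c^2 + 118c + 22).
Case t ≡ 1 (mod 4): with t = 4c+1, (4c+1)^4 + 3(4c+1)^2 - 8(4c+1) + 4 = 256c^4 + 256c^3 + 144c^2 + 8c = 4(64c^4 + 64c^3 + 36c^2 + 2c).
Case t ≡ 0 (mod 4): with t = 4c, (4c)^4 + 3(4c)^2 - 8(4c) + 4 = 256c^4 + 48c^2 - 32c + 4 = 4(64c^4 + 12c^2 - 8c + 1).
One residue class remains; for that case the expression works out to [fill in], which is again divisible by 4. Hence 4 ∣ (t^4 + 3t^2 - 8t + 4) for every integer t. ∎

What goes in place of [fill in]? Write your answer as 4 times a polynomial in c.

4(64c^4 + 128c^3 + 108c^2 + 36c + 4)

Only t ≡ 2 (mod 4) is unaccounted for. Put t = 4c+2:
(4c+2)^4 + 3(4c+2)^2 - 8(4c+2) + 4 expands to 256c^4 + 512c^3 + 432c^2 + 144c + 16,
and factoring out 4 leaves 4(64c^4 + 128c^3 + 108c^2 + 36c + 4).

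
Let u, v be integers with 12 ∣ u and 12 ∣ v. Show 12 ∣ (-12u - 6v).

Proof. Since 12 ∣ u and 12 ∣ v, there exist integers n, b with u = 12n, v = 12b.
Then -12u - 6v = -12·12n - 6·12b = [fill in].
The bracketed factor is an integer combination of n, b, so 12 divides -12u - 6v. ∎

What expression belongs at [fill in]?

12(-6b - 12n)

Each term has a factor of 12: -12·12n - 6·12b = 12·(-6b - 12n).
Since -6b - 12n is an integer, 12 ∣ (-12u - 6v).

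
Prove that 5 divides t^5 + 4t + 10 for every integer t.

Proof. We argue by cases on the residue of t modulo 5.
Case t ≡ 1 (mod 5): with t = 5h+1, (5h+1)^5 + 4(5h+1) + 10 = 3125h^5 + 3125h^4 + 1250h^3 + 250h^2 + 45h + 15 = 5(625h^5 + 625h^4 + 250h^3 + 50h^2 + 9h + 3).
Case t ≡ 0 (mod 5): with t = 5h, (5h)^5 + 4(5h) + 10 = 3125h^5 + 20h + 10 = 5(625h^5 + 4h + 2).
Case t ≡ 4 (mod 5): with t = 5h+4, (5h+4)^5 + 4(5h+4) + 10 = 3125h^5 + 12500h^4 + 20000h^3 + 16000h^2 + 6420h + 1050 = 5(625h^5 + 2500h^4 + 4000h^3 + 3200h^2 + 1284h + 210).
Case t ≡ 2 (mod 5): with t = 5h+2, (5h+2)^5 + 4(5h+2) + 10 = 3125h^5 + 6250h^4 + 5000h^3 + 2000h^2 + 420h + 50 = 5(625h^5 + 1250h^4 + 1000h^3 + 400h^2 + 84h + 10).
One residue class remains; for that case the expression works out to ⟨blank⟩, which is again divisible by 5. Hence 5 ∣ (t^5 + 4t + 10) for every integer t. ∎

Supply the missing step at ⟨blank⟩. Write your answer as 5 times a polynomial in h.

Only t ≡ 3 (mod 5) is unaccounted for. Put t = 5h+3:
(5h+3)^5 + 4(5h+3) + 10 expands to 3125h^5 + 9375h^4 + 11250h^3 + 6750h^2 + 2045h + 265,
and factoring out 5 leaves 5(625h^5 + 1875h^4 + 2250h^3 + 1350h^2 + 409h + 53).

5(625h^5 + 1875h^4 + 2250h^3 + 1350h^2 + 409h + 53)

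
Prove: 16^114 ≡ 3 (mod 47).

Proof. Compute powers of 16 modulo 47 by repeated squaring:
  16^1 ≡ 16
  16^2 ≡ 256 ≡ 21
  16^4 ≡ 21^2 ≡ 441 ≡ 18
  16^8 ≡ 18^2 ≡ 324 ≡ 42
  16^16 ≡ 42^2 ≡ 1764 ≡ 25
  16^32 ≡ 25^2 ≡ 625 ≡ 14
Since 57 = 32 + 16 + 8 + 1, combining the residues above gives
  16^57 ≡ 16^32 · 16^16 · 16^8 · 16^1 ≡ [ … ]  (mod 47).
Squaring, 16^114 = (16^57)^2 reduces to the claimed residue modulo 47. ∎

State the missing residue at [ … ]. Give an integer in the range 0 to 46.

12

Multiply the listed residues: 14 · 25 · 42 · 16 = 350 → 14700 → 235200.
Reducing modulo 47: 235200 = 5004·47 + 12, so 16^57 ≡ 12.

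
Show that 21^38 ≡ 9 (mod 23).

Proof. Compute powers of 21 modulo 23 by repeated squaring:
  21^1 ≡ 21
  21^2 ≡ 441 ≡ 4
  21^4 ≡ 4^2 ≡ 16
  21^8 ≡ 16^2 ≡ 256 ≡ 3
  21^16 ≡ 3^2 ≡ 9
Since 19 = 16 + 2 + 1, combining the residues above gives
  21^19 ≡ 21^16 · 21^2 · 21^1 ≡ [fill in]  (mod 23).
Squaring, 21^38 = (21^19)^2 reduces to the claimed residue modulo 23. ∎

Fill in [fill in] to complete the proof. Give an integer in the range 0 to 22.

20

Multiply the listed residues: 9 · 4 · 21 = 36 → 756.
Reducing modulo 23: 756 = 32·23 + 20, so 21^19 ≡ 20.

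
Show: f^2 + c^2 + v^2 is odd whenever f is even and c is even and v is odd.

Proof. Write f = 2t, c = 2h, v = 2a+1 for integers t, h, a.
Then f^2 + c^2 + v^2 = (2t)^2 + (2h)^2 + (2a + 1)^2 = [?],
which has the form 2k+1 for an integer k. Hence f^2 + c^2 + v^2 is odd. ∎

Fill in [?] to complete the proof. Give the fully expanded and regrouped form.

Expanding: (2t)^2 + (2h)^2 + (2a + 1)^2 = 4a^2 + 4a + 4h^2 + 4t^2 + 1.
Every term except the constant is even, so this is 2(2a^2 + 2a + 2h^2 + 2t^2) + 1,
and 2a^2 + 2a + 2h^2 + 2t^2 ∈ ℤ gives the required form.

2(2a^2 + 2a + 2h^2 + 2t^2) + 1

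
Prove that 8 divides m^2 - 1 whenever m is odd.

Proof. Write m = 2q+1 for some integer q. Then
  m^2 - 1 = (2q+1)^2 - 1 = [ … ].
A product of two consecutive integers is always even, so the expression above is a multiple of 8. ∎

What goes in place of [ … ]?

4q(q + 1)

(2q+1)^2 - 1 = 4q^2 + 4q + 1 - 1 = 4q^2 + 4q = 4q(q+1).
Since q and q+1 are consecutive, q(q+1) is even, and 4·(even) is a multiple of 8.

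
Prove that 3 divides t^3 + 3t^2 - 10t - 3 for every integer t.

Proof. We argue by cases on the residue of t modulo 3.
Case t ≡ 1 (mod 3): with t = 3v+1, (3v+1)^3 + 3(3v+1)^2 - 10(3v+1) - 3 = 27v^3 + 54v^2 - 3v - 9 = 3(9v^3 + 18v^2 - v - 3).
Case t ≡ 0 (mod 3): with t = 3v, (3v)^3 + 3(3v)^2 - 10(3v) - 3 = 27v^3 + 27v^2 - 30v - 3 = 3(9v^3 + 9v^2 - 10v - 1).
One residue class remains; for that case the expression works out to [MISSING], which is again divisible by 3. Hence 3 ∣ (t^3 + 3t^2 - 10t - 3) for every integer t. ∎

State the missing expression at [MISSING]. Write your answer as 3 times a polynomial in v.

Only t ≡ 2 (mod 3) is unaccounted for. Put t = 3v+2:
(3v+2)^3 + 3(3v+2)^2 - 10(3v+2) - 3 expands to 27v^3 + 81v^2 + 42v - 3,
and factoring out 3 leaves 3(9v^3 + 27v^2 + 14v - 1).

3(9v^3 + 27v^2 + 14v - 1)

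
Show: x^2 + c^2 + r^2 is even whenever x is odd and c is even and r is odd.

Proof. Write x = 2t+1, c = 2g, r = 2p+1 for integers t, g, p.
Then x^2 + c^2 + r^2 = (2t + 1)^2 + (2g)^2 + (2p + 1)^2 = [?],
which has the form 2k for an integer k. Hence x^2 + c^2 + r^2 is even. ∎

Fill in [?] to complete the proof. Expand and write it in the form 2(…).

2(2g^2 + 2p^2 + 2p + 2t^2 + 2t + 1)

(2t + 1)^2 + (2g)^2 + (2p + 1)^2 = 4g^2 + 4p^2 + 4p + 4t^2 + 4t + 2
= 2(2g^2 + 2p^2 + 2p + 2t^2 + 2t + 1).
Since 2g^2 + 2p^2 + 2p + 2t^2 + 2t + 1 is an integer, the sum of squares is of the form 2k for an integer k.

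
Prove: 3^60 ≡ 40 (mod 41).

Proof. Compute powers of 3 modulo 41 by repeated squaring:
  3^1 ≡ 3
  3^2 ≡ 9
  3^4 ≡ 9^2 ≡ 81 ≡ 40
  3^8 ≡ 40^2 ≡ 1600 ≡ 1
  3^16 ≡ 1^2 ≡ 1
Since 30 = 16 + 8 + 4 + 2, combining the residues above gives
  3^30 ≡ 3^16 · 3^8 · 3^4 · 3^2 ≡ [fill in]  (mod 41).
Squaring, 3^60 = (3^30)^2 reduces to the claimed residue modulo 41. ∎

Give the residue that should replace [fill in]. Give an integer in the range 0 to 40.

3^16 · 3^8 · 3^4 · 3^2 ≡ 1 · 1 · 40 · 9 = 360.
360 mod 41 = 32, so 3^30 ≡ 32 (mod 41).

32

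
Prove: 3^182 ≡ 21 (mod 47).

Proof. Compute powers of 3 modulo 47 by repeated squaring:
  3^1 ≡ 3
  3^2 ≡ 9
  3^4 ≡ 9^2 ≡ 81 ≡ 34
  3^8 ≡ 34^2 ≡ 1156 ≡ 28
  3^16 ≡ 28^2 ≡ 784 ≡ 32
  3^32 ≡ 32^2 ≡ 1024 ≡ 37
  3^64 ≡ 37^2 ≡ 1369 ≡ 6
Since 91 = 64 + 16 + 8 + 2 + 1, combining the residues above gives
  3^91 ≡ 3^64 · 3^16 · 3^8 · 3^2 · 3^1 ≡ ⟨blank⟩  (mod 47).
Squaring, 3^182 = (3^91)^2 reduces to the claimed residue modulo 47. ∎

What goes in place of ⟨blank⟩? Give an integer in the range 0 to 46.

16

Multiply the listed residues: 6 · 32 · 28 · 9 · 3 = 192 → 5376 → 48384 → 145152.
Reducing modulo 47: 145152 = 3088·47 + 16, so 3^91 ≡ 16.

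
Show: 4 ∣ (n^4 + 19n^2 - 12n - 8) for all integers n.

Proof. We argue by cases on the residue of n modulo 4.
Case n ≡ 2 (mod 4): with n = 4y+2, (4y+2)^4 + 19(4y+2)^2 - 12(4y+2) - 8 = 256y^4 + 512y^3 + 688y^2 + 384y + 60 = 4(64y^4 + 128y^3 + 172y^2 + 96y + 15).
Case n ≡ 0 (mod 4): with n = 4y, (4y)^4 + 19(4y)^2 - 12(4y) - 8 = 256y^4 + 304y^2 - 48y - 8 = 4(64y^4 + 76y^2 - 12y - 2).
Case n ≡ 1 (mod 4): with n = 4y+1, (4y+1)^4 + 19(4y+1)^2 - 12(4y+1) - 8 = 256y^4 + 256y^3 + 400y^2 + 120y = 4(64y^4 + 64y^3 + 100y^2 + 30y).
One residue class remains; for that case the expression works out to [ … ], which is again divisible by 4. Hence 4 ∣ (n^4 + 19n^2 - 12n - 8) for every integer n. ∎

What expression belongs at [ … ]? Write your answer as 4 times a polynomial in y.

4(64y^4 + 192y^3 + 292y^2 + 210y + 52)

The residues treated are {2, 0, 1}, so the missing case is n ≡ 3 (mod 4); write n = 4y+3.
Then (4y+3)^4 + 19(4y+3)^2 - 12(4y+3) - 8 = 256y^4 + 768y^3 + 1168y^2 + 840y + 208 = 4(64y^4 + 192y^3 + 292y^2 + 210y + 52).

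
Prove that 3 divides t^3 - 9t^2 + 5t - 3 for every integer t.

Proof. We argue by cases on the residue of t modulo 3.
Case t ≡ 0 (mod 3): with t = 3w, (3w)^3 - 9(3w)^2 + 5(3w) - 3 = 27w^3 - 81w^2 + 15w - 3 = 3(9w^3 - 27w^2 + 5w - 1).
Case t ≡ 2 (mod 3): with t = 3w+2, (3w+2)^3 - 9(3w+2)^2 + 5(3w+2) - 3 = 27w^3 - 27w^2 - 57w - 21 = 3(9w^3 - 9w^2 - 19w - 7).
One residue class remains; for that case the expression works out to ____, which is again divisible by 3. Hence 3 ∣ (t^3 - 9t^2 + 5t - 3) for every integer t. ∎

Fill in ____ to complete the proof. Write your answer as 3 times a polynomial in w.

Only t ≡ 1 (mod 3) is unaccounted for. Put t = 3w+1:
(3w+1)^3 - 9(3w+1)^2 + 5(3w+1) - 3 expands to 27w^3 - 54w^2 - 30w - 6,
and factoring out 3 leaves 3(9w^3 - 18w^2 - 10w - 2).

3(9w^3 - 18w^2 - 10w - 2)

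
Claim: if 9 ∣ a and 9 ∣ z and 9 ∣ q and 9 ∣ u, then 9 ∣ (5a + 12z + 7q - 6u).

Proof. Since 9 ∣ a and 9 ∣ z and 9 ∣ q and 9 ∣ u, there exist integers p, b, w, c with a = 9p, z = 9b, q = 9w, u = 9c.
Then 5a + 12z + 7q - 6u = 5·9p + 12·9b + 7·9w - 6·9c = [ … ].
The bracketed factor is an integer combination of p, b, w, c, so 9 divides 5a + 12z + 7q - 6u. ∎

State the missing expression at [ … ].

Pull the common 9 out of every term: 5·9p + 12·9b + 7·9w - 6·9c = 9(12b - 6c + 5p + 7w).
12b - 6c + 5p + 7w is an integer, which exhibits the divisibility.

9(12b - 6c + 5p + 7w)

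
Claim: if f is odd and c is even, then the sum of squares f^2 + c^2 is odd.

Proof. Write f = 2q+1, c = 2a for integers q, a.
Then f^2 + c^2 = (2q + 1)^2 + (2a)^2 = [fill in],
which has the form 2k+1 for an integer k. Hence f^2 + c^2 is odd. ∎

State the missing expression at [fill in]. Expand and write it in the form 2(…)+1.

2(2a^2 + 2q^2 + 2q) + 1

(2q + 1)^2 + (2a)^2 = 4a^2 + 4q^2 + 4q + 1
= 2(2a^2 + 2q^2 + 2q) + 1.
Since 2a^2 + 2q^2 + 2q is an integer, the sum of squares is of the form 2k+1 for an integer k.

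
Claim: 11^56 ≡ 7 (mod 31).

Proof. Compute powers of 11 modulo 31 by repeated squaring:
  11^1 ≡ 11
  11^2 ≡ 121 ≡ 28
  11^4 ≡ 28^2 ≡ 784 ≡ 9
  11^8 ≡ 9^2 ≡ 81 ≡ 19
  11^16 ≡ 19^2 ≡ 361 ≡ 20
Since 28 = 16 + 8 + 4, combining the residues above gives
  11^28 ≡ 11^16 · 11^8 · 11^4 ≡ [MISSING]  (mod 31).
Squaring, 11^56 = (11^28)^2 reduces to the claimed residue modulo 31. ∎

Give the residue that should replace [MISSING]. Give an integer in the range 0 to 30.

10

Multiply the listed residues: 20 · 19 · 9 = 380 → 3420.
Reducing modulo 31: 3420 = 110·31 + 10, so 11^28 ≡ 10.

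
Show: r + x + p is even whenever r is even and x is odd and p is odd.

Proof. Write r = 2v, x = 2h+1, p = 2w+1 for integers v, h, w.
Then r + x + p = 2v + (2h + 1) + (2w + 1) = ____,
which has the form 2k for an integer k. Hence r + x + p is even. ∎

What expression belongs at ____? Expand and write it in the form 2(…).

2v + (2h + 1) + (2w + 1) = 2h + 2v + 2w + 2
= 2(h + v + w + 1).
Since h + v + w + 1 is an integer, the sum is of the form 2k for an integer k.

2(h + v + w + 1)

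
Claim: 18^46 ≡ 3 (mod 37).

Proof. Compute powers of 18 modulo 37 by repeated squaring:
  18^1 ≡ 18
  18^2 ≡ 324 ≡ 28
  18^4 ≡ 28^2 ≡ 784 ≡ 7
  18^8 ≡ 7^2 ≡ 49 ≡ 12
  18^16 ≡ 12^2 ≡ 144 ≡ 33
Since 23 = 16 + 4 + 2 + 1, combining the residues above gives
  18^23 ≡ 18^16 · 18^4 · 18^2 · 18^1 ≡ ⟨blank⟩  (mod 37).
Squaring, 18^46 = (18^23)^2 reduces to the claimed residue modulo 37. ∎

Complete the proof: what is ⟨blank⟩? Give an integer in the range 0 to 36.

22

Multiply the listed residues: 33 · 7 · 28 · 18 = 231 → 6468 → 116424.
Reducing modulo 37: 116424 = 3146·37 + 22, so 18^23 ≡ 22.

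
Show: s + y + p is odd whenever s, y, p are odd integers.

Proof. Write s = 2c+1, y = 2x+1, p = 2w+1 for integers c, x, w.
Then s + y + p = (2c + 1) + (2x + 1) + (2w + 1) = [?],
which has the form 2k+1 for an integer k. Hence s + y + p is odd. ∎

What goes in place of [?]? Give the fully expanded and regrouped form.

Expanding: (2c + 1) + (2x + 1) + (2w + 1) = 2c + 2w + 2x + 3.
Every term except the constant is even, so this is 2(c + w + x + 1) + 1,
and c + w + x + 1 ∈ ℤ gives the required form.

2(c + w + x + 1) + 1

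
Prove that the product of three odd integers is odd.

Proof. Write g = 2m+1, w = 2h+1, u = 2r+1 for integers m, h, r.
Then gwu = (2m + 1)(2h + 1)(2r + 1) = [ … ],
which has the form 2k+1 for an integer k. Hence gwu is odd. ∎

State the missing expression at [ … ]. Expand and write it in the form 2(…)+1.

Expanding: (2m + 1)(2h + 1)(2r + 1) = 8hmr + 4hm + 4hr + 2h + 4mr + 2m + 2r + 1.
Every term except the constant is even, so this is 2(4hmr + 2hm + 2hr + h + 2mr + m + r) + 1,
and 4hmr + 2hm + 2hr + h + 2mr + m + r ∈ ℤ gives the required form.

2(4hmr + 2hm + 2hr + h + 2mr + m + r) + 1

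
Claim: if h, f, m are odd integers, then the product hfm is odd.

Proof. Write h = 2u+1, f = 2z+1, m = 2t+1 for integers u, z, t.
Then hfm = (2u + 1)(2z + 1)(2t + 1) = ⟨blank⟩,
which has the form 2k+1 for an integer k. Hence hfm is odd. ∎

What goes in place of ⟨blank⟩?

(2u + 1)(2z + 1)(2t + 1) = 8tuz + 4tu + 4tz + 2t + 4uz + 2u + 2z + 1
= 2(4tuz + 2tu + 2tz + t + 2uz + u + z) + 1.
Since 4tuz + 2tu + 2tz + t + 2uz + u + z is an integer, the product is of the form 2k+1 for an integer k.

2(4tuz + 2tu + 2tz + t + 2uz + u + z) + 1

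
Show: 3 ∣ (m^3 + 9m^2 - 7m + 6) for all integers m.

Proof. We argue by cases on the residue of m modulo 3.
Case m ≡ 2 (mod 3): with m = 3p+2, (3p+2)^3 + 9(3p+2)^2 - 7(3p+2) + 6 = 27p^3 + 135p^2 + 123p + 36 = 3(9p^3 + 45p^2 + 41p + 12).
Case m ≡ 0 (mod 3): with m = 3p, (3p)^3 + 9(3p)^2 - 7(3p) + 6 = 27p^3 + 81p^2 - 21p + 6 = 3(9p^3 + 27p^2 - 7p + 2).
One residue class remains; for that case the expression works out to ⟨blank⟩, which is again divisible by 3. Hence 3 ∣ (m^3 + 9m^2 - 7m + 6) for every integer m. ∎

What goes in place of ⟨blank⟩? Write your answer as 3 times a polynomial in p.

3(9p^3 + 36p^2 + 14p + 3)

The residues treated are {2, 0}, so the missing case is m ≡ 1 (mod 3); write m = 3p+1.
Then (3p+1)^3 + 9(3p+1)^2 - 7(3p+1) + 6 = 27p^3 + 108p^2 + 42p + 9 = 3(9p^3 + 36p^2 + 14p + 3).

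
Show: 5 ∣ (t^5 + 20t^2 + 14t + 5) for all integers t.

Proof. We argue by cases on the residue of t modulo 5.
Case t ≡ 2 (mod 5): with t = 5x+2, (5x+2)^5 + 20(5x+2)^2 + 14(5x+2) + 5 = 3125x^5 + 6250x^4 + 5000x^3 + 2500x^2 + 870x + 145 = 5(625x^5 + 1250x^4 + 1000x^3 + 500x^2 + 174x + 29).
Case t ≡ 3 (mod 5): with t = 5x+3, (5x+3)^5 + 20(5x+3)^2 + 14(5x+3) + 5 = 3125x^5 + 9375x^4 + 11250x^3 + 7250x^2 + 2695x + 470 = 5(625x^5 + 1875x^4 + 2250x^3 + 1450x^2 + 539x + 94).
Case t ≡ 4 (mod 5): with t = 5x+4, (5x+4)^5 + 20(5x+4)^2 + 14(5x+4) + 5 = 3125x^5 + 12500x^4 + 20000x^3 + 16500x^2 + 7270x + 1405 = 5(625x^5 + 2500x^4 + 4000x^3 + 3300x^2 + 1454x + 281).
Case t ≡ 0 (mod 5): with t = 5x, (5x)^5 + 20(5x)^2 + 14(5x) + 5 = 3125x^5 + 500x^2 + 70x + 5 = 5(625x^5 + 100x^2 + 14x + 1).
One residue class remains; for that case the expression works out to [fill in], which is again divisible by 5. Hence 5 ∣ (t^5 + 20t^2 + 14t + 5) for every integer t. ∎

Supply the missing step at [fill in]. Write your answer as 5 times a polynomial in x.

5(625x^5 + 625x^4 + 250x^3 + 150x^2 + 59x + 8)

The residues treated are {2, 3, 4, 0}, so the missing case is t ≡ 1 (mod 5); write t = 5x+1.
Then (5x+1)^5 + 20(5x+1)^2 + 14(5x+1) + 5 = 3125x^5 + 3125x^4 + 1250x^3 + 750x^2 + 295x + 40 = 5(625x^5 + 625x^4 + 250x^3 + 150x^2 + 59x + 8).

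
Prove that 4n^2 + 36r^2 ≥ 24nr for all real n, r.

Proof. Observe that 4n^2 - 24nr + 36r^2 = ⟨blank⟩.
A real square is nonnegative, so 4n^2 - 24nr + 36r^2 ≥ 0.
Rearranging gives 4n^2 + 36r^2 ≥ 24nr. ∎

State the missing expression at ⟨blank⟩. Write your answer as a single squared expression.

(2n - 6r)^2

The leading and trailing coefficients are 2^2 and 6^2, and 24 = 2·2·6, so the trinomial is (2n - 6r)^2.
Hence 4n^2 - 24nr + 36r^2 ≥ 0.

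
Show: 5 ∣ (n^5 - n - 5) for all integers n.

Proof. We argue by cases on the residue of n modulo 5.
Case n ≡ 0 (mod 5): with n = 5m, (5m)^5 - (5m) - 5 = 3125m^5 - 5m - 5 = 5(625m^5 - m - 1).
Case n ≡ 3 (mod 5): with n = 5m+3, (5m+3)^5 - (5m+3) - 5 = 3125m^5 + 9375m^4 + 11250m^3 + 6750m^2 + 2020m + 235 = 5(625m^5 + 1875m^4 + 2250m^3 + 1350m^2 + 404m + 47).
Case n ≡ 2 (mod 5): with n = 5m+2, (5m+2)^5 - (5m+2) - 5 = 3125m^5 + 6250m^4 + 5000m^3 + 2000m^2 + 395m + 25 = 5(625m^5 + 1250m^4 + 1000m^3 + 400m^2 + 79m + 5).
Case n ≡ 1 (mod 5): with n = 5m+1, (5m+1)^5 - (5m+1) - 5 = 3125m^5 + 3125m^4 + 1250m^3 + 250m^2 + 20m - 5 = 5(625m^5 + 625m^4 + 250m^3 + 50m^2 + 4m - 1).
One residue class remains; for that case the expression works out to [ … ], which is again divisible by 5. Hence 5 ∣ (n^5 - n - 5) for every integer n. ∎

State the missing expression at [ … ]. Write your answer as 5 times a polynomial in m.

The residues treated are {0, 3, 2, 1}, so the missing case is n ≡ 4 (mod 5); write n = 5m+4.
Then (5m+4)^5 - (5m+4) - 5 = 3125m^5 + 12500m^4 + 20000m^3 + 16000m^2 + 6395m + 1015 = 5(625m^5 + 2500m^4 + 4000m^3 + 3200m^2 + 1279m + 203).

5(625m^5 + 2500m^4 + 4000m^3 + 3200m^2 + 1279m + 203)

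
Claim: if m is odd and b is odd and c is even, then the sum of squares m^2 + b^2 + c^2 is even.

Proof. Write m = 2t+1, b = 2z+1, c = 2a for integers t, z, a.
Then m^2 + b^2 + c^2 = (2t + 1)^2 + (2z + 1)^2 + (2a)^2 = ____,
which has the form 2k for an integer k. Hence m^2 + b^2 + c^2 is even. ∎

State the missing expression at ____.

Expanding: (2t + 1)^2 + (2z + 1)^2 + (2a)^2 = 4a^2 + 4t^2 + 4t + 4z^2 + 4z + 2.
Every term is even; pulling out the factor of 2 gives 2(2a^2 + 2t^2 + 2t + 2z^2 + 2z + 1).

2(2a^2 + 2t^2 + 2t + 2z^2 + 2z + 1)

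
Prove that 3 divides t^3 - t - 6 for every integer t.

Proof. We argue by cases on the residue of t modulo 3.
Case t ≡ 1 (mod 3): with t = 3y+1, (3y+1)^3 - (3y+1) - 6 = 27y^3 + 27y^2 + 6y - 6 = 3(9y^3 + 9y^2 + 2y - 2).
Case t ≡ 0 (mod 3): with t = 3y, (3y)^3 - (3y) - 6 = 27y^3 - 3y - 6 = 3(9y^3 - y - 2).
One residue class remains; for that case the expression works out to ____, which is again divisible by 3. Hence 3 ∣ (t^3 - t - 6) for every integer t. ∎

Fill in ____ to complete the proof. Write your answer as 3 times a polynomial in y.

The residues treated are {1, 0}, so the missing case is t ≡ 2 (mod 3); write t = 3y+2.
Then (3y+2)^3 - (3y+2) - 6 = 27y^3 + 54y^2 + 33y = 3(9y^3 + 18y^2 + 11y).

3(9y^3 + 18y^2 + 11y)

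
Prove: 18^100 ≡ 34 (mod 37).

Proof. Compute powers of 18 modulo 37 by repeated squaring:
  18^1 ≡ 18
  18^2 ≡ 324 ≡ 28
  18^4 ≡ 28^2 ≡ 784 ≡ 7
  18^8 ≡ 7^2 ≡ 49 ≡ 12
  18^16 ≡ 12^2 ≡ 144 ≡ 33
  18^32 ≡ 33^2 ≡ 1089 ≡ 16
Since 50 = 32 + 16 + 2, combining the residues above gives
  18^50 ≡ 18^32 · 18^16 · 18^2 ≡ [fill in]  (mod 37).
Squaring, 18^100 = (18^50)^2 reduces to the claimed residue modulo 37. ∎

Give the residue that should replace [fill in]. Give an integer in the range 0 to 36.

21

18^32 · 18^16 · 18^2 ≡ 16 · 33 · 28 = 14784.
14784 mod 37 = 21, so 18^50 ≡ 21 (mod 37).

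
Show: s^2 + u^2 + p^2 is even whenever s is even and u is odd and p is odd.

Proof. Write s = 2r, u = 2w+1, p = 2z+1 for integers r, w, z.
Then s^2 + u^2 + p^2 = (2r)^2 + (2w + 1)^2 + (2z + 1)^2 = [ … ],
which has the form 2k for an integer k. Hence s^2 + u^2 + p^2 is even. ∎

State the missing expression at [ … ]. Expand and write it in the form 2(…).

2(2r^2 + 2w^2 + 2w + 2z^2 + 2z + 1)

Expanding: (2r)^2 + (2w + 1)^2 + (2z + 1)^2 = 4r^2 + 4w^2 + 4w + 4z^2 + 4z + 2.
Every term is even; pulling out the factor of 2 gives 2(2r^2 + 2w^2 + 2w + 2z^2 + 2z + 1).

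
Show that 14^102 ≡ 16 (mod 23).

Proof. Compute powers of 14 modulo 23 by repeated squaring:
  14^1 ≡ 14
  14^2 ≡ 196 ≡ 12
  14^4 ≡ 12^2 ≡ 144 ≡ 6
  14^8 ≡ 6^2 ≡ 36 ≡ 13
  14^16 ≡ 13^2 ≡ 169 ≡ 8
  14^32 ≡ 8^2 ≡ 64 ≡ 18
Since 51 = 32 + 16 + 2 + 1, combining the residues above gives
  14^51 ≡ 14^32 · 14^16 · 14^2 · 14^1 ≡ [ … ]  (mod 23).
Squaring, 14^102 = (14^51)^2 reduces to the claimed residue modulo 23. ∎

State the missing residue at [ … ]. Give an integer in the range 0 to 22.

19

14^32 · 14^16 · 14^2 · 14^1 ≡ 18 · 8 · 12 · 14 = 24192.
24192 mod 23 = 19, so 14^51 ≡ 19 (mod 23).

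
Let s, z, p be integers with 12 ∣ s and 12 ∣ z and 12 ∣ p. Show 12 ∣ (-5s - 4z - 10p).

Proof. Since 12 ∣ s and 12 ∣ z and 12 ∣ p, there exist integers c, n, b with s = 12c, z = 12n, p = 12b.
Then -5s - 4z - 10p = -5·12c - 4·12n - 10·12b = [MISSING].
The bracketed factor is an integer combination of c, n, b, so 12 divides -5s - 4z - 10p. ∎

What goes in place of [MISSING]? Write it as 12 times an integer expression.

Each term has a factor of 12: -5·12c - 4·12n - 10·12b = 12·(-10b - 5c - 4n).
Since -10b - 5c - 4n is an integer, 12 ∣ (-5s - 4z - 10p).

12(-10b - 5c - 4n)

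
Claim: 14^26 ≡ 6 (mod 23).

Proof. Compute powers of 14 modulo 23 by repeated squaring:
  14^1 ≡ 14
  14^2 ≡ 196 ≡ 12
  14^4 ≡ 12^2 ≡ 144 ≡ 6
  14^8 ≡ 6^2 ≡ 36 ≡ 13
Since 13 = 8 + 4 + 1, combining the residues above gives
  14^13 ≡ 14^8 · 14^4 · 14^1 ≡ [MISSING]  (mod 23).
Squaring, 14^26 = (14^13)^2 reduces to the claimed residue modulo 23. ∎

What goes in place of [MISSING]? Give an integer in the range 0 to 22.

Multiply the listed residues: 13 · 6 · 14 = 78 → 1092.
Reducing modulo 23: 1092 = 47·23 + 11, so 14^13 ≡ 11.

11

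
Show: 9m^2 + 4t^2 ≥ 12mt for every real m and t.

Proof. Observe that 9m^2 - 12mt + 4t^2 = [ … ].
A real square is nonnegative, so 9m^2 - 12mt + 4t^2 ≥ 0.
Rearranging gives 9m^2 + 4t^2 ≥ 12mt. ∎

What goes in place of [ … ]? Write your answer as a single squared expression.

9m^2 - 12mt + 4t^2 is a perfect-square trinomial: the outer terms are (3m)^2 and (2t)^2, and the cross term is -2·3m·2t.
So 9m^2 - 12mt + 4t^2 = (3m - 2t)^2 ≥ 0.

(3m - 2t)^2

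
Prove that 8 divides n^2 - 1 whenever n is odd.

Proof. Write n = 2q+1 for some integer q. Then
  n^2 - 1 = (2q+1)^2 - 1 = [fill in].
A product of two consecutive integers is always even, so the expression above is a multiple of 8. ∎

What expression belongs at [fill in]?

(2q+1)^2 - 1 = 4q^2 + 4q + 1 - 1 = 4q^2 + 4q = 4q(q+1).
Since q and q+1 are consecutive, q(q+1) is even, and 4·(even) is a multiple of 8.

4q(q + 1)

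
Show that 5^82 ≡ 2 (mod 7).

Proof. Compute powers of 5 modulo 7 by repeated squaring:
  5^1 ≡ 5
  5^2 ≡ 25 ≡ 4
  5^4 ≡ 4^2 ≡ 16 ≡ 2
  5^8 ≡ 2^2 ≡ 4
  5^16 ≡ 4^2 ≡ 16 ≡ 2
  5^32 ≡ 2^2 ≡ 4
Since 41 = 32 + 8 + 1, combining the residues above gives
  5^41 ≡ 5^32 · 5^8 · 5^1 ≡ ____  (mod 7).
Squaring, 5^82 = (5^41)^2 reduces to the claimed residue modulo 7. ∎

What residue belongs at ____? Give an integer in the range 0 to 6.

3

5^32 · 5^8 · 5^1 ≡ 4 · 4 · 5 = 80.
80 mod 7 = 3, so 5^41 ≡ 3 (mod 7).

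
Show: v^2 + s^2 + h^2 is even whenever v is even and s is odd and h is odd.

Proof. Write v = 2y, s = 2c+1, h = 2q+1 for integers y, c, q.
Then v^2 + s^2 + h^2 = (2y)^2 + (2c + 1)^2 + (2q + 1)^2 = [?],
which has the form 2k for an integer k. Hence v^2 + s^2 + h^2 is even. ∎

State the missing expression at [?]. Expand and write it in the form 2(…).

Expanding: (2y)^2 + (2c + 1)^2 + (2q + 1)^2 = 4c^2 + 4c + 4q^2 + 4q + 4y^2 + 2.
Every term is even; pulling out the factor of 2 gives 2(2c^2 + 2c + 2q^2 + 2q + 2y^2 + 1).

2(2c^2 + 2c + 2q^2 + 2q + 2y^2 + 1)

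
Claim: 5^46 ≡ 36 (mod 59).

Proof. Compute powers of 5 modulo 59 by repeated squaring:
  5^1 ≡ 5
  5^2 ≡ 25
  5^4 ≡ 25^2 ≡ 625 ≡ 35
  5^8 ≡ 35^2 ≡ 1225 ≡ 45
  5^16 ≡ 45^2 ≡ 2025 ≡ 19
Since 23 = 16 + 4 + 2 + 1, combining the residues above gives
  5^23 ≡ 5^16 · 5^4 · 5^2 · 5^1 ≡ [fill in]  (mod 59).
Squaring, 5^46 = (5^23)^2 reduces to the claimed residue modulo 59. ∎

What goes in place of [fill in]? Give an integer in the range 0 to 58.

53

Multiply the listed residues: 19 · 35 · 25 · 5 = 665 → 16625 → 83125.
Reducing modulo 59: 83125 = 1408·59 + 53, so 5^23 ≡ 53.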